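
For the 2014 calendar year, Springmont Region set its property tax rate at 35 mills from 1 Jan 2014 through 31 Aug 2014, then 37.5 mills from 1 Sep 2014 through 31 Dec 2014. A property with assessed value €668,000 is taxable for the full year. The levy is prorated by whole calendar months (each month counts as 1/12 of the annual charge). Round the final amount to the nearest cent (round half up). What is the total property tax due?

1 Jan – 31 Aug 2014: 8 months at 35 mills → €668,000 × 3.5% × 8/12 = €15,586.6667
1 Sep – 31 Dec 2014: 4 months at 37.5 mills → €668,000 × 3.75% × 4/12 = €8,350.0000
Total = €23,936.6667

€23,936.67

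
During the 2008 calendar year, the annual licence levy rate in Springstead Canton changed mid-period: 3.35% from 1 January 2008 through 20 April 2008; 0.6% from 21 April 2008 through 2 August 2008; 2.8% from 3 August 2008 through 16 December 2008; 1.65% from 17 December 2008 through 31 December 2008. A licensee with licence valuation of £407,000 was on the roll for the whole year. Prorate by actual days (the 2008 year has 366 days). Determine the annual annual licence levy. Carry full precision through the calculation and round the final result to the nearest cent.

£9,338.76

1 January – 20 April 2008: 111 days at 3.35% → £407,000 × 3.35% × 111/366 = £4,135.0533
21 April – 2 August 2008: 104 days at 0.6% → £407,000 × 0.6% × 104/366 = £693.9016
3 August – 16 December 2008: 136 days at 2.8% → £407,000 × 2.8% × 136/366 = £4,234.5792
17 December – 31 December 2008: 15 days at 1.65% → £407,000 × 1.65% × 15/366 = £275.2254
Total = £9,338.7596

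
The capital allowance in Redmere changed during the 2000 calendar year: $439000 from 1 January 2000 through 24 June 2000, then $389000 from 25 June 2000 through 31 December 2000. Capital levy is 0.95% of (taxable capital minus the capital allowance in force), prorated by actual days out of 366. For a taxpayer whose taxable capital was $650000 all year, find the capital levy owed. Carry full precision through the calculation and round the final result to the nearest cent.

1 January – 24 June 2000: 176 days, exemption $439000 → ($650000 − $439000) × 0.95% × 176/366 = $963.9126
25 June – 31 December 2000: 190 days, exemption $389000 → ($650000 − $389000) × 0.95% × 190/366 = $1287.1721
Total = $2251.0847

$2251.08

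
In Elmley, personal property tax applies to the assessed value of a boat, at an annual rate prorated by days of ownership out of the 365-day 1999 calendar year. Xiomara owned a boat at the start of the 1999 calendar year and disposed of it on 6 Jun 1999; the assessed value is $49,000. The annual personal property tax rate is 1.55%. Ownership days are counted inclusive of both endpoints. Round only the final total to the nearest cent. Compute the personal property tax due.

$326.69

Days held (1 Jan – 6 Jun 1999): 157 out of 365
Tax = $49,000 × 1.55% × 157/365 = $326.6890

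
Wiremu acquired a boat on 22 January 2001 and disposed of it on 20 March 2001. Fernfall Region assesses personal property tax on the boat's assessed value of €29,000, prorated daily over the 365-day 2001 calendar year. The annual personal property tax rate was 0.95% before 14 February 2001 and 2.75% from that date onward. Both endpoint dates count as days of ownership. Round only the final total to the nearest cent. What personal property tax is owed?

€93.83

22 January – 13 February 2001: 23 days at 0.95% → €29,000 × 0.95% × 23/365 = €17.3603
14 February – 20 March 2001: 35 days at 2.75% → €29,000 × 2.75% × 35/365 = €76.4726
Total = €93.8329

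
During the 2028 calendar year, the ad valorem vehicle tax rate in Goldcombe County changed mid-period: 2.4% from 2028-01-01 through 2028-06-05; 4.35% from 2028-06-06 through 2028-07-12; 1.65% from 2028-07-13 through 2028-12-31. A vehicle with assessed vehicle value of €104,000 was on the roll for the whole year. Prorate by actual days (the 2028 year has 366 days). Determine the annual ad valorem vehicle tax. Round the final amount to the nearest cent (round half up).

€2,334.46

2028-01-01 to 2028-06-05: 157 days at 2.4% → €104,000 × 2.4% × 157/366 = €1,070.6885
2028-06-06 to 2028-07-12: 37 days at 4.35% → €104,000 × 4.35% × 37/366 = €457.3443
2028-07-13 to 2028-12-31: 172 days at 1.65% → €104,000 × 1.65% × 172/366 = €806.4262
Total = €2,334.4590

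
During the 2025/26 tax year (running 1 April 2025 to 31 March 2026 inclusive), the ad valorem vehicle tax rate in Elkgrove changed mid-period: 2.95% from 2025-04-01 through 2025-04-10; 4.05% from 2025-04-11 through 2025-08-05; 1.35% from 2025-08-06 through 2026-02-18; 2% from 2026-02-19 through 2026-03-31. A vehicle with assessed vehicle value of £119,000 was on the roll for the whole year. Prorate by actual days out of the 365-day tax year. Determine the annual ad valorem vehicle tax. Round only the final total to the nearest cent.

2025-04-01 to 2025-04-10: 10 days at 2.95% → £119,000 × 2.95% × 10/365 = £96.1781
2025-04-11 to 2025-08-05: 117 days at 4.05% → £119,000 × 4.05% × 117/365 = £1,544.8808
2025-08-06 to 2026-02-18: 197 days at 1.35% → £119,000 × 1.35% × 197/365 = £867.0699
2026-02-19 to 2026-03-31: 41 days at 2% → £119,000 × 2% × 41/365 = £267.3425
Total = £2,775.4712

£2,775.47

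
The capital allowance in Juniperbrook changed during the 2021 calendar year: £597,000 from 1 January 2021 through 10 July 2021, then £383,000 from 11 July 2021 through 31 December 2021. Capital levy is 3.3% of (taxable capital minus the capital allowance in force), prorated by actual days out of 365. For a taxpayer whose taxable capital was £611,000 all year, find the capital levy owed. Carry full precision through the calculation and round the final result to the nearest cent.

1 January – 10 July 2021: 191 days, exemption £597,000 → (£611,000 − £597,000) × 3.3% × 191/365 = £241.7589
11 July – 31 December 2021: 174 days, exemption £383,000 → (£611,000 − £383,000) × 3.3% × 174/365 = £3,586.7836
Total = £3,828.5425

£3,828.54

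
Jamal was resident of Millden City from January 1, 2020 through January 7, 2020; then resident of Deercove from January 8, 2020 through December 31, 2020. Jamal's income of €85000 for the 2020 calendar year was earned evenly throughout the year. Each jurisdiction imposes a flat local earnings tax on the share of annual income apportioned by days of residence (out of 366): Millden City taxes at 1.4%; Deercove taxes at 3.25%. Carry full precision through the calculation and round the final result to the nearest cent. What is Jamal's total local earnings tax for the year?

Millden City, January 1 – January 7, 2020: 7 days → €85000 × 1.4% × 7/366 = €22.7596
Deercove, January 8 – December 31, 2020: 359 days → €85000 × 3.25% × 359/366 = €2709.6653
Total = €2732.4249

€2732.42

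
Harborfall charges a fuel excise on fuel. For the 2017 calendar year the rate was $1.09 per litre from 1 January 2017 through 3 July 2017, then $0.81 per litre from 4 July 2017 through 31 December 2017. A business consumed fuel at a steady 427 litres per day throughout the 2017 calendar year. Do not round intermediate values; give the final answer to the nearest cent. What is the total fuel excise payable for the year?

$148,241.59

1 January – 3 July 2017: 184 days × 427 litres/day = 78,568 litres at $1.09/litre → $85,639.12
4 July – 31 December 2017: 181 days × 427 litres/day = 77,287 litres at $0.81/litre → $62,602.47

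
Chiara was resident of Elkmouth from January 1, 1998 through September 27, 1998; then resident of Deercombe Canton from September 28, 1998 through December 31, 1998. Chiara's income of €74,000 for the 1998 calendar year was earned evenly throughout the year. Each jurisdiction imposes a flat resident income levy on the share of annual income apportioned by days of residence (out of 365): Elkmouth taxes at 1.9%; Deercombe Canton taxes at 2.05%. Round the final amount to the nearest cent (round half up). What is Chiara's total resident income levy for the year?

€1,434.89

Elkmouth, January 1 – September 27, 1998: 270 days → €74,000 × 1.9% × 270/365 = €1,040.0548
Deercombe Canton, September 28 – December 31, 1998: 95 days → €74,000 × 2.05% × 95/365 = €394.8356
Total = €1,434.8904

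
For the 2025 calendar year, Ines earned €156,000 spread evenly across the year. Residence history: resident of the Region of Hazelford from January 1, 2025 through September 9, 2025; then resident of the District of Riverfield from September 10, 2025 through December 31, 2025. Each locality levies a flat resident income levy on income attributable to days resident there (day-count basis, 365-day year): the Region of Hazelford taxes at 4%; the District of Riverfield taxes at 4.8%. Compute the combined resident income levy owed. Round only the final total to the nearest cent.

€6,626.37

The Region of Hazelford, January 1 – September 9, 2025: 252 days → €156,000 × 4% × 252/365 = €4,308.1644
The District of Riverfield, September 10 – December 31, 2025: 113 days → €156,000 × 4.8% × 113/365 = €2,318.2027
Total = €6,626.3671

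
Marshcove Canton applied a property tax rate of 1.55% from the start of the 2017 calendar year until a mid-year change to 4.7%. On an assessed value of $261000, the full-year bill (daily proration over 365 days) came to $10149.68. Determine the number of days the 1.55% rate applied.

94 days

Let d = days at the first rate; then 365 − d days at the second rate.
$261000 × [1.55%·d + 4.7%·(365−d)] / 365 = $10149.68
Solving gives d = 94, so the new rate took effect on 5 April 2017.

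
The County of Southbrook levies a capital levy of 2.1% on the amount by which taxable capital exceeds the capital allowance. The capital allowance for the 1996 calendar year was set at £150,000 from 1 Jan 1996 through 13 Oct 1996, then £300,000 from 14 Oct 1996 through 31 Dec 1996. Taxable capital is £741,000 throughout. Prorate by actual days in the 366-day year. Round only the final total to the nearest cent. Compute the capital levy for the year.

1 Jan – 13 Oct 1996: 287 days, exemption £150,000 → (£741,000 − £150,000) × 2.1% × 287/366 = £9,732.1230
14 Oct – 31 Dec 1996: 79 days, exemption £300,000 → (£741,000 − £300,000) × 2.1% × 79/366 = £1,998.9590
Total = £11,731.0820

£11,731.08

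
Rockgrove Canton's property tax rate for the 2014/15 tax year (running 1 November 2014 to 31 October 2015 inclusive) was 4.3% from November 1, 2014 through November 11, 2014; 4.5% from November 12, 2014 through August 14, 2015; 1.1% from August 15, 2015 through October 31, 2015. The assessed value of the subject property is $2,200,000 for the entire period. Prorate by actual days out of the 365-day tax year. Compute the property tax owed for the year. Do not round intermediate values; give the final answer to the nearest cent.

$82,882.74

November 1 – November 11, 2014: 11 days at 4.3% → $2,200,000 × 4.3% × 11/365 = $2,850.9589
November 12, 2014 – August 14, 2015: 276 days at 4.5% → $2,200,000 × 4.5% × 276/365 = $74,860.2740
August 15 – October 31, 2015: 78 days at 1.1% → $2,200,000 × 1.1% × 78/365 = $5,171.5068
Total = $82,882.7397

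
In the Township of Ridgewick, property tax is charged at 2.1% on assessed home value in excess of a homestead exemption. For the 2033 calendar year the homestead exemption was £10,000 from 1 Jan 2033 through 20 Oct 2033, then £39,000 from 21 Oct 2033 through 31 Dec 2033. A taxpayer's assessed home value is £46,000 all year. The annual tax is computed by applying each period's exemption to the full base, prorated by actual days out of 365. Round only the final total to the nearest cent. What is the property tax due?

£635.87

1 Jan – 20 Oct 2033: 293 days, exemption £10,000 → (£46,000 − £10,000) × 2.1% × 293/365 = £606.8712
21 Oct – 31 Dec 2033: 72 days, exemption £39,000 → (£46,000 − £39,000) × 2.1% × 72/365 = £28.9973
Total = £635.8685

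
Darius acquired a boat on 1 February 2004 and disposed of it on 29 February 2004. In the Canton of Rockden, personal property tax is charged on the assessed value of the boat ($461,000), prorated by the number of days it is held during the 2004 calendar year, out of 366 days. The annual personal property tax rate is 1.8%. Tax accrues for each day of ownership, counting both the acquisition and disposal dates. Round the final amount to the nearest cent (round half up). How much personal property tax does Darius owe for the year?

$657.49

Days held (1 February – 29 February 2004): 29 out of 366
Tax = $461,000 × 1.8% × 29/366 = $657.4918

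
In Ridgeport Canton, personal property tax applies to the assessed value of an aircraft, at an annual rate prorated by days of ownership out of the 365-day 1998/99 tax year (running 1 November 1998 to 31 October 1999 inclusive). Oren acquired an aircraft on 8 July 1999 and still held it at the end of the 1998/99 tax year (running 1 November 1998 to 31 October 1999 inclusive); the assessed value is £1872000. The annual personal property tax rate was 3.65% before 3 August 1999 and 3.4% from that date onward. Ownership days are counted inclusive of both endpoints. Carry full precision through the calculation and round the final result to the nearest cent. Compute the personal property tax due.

8 July – 2 August 1999: 26 days at 3.65% → £1872000 × 3.65% × 26/365 = £4867.2000
3 August – 31 October 1999: 90 days at 3.4% → £1872000 × 3.4% × 90/365 = £15694.0274
Total = £20561.2274

£20561.23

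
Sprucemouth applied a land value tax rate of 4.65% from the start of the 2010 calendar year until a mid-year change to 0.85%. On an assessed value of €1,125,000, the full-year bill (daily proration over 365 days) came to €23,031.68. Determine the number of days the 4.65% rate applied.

115 days

Let d = days at the first rate; then 365 − d days at the second rate.
€1,125,000 × [4.65%·d + 0.85%·(365−d)] / 365 = €23,031.68
Solving gives d = 115, so the new rate took effect on 26 April 2010.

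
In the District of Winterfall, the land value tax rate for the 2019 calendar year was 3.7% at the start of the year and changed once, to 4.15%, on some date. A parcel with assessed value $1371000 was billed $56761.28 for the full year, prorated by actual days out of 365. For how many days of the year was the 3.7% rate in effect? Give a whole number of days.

Let d = days at the first rate; then 365 − d days at the second rate.
$1371000 × [3.7%·d + 4.15%·(365−d)] / 365 = $56761.28
Solving gives d = 8, so the new rate took effect on 9 January 2019.

8 days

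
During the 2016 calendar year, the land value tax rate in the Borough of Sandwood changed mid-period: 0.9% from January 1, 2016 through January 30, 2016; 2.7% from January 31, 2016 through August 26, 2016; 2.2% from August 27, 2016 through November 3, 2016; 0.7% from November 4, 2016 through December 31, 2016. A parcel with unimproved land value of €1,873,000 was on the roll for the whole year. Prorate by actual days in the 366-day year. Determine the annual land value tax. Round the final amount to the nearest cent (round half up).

€40,105.74

January 1 – January 30, 2016: 30 days at 0.9% → €1,873,000 × 0.9% × 30/366 = €1,381.7213
January 31 – August 26, 2016: 209 days at 2.7% → €1,873,000 × 2.7% × 209/366 = €28,877.9754
August 27 – November 3, 2016: 69 days at 2.2% → €1,873,000 × 2.2% × 69/366 = €7,768.3443
November 4 – December 31, 2016: 58 days at 0.7% → €1,873,000 × 0.7% × 58/366 = €2,077.6995
Total = €40,105.7404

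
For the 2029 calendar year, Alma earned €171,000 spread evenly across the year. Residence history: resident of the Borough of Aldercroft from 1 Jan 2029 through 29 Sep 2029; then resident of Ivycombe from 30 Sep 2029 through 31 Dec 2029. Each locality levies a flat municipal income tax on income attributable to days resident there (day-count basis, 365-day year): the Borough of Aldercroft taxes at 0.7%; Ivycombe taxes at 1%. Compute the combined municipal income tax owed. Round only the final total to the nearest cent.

The Borough of Aldercroft, 1 Jan – 29 Sep 2029: 272 days → €171,000 × 0.7% × 272/365 = €892.0110
Ivycombe, 30 Sep – 31 Dec 2029: 93 days → €171,000 × 1% × 93/365 = €435.6986
Total = €1,327.7096

€1,327.71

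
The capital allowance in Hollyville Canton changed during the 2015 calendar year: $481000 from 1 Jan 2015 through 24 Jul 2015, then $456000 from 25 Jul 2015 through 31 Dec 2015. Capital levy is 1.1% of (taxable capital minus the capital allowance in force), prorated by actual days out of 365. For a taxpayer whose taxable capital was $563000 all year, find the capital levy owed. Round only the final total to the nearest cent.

1 Jan – 24 Jul 2015: 205 days, exemption $481000 → ($563000 − $481000) × 1.1% × 205/365 = $506.6027
25 Jul – 31 Dec 2015: 160 days, exemption $456000 → ($563000 − $456000) × 1.1% × 160/365 = $515.9452
Total = $1022.5479

$1022.55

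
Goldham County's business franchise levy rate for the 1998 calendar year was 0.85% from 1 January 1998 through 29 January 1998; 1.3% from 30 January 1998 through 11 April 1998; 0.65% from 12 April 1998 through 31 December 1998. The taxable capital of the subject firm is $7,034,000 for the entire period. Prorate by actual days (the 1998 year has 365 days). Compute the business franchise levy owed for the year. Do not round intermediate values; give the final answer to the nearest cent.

$55,857.67

1 January – 29 January 1998: 29 days at 0.85% → $7,034,000 × 0.85% × 29/365 = $4,750.3589
30 January – 11 April 1998: 72 days at 1.3% → $7,034,000 × 1.3% × 72/365 = $18,037.8740
12 April – 31 December 1998: 264 days at 0.65% → $7,034,000 × 0.65% × 264/365 = $33,069.4356
Total = $55,857.6685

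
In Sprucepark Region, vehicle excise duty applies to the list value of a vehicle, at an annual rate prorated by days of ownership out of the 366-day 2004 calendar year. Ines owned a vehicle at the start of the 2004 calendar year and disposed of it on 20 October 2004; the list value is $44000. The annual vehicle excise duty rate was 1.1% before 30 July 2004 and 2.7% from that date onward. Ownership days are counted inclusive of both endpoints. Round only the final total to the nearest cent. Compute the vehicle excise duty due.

1 January – 29 July 2004: 211 days at 1.1% → $44000 × 1.1% × 211/366 = $279.0273
30 July – 20 October 2004: 83 days at 2.7% → $44000 × 2.7% × 83/366 = $269.4098
Total = $548.4372

$548.44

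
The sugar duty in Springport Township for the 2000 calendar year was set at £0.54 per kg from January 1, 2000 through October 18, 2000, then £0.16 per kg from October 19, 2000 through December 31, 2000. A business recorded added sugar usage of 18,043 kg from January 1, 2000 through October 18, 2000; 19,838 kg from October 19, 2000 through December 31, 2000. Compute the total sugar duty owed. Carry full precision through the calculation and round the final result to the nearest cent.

January 1 – October 18, 2000: 18,043 kg at £0.54/kg → £9743.22
October 19 – December 31, 2000: 19,838 kg at £0.16/kg → £3174.08

£12917.30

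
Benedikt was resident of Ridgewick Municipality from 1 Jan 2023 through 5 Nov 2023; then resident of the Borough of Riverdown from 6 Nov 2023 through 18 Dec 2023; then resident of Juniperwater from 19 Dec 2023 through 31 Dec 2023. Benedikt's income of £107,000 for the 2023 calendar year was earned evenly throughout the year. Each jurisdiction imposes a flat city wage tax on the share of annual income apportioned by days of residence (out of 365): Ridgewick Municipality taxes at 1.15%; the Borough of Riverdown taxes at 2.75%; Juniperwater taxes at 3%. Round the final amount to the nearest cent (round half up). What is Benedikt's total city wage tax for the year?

£1,502.69

Ridgewick Municipality, 1 Jan – 5 Nov 2023: 309 days → £107,000 × 1.15% × 309/365 = £1,041.7110
The Borough of Riverdown, 6 Nov – 18 Dec 2023: 43 days → £107,000 × 2.75% × 43/365 = £346.6507
Juniperwater, 19 Dec – 31 Dec 2023: 13 days → £107,000 × 3% × 13/365 = £114.3288
Total = £1,502.6904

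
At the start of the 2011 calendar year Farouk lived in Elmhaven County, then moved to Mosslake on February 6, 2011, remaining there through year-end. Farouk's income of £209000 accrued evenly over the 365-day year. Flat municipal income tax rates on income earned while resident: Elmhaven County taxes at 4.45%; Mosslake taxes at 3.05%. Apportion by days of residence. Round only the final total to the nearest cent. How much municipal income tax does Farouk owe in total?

Elmhaven County, January 1 – February 5, 2011: 36 days → £209000 × 4.45% × 36/365 = £917.3096
Mosslake, February 6 – December 31, 2011: 329 days → £209000 × 3.05% × 329/365 = £5745.7822
Total = £6663.0918

£6663.09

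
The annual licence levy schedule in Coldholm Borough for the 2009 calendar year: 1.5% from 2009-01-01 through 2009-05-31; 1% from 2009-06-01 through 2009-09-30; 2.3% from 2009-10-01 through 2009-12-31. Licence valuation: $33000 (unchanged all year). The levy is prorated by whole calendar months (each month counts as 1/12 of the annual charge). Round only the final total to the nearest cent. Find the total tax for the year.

2009-01-01 to 2009-05-31: 5 months at 1.5% → $33000 × 1.5% × 5/12 = $206.2500
2009-06-01 to 2009-09-30: 4 months at 1% → $33000 × 1% × 4/12 = $110.0000
2009-10-01 to 2009-12-31: 3 months at 2.3% → $33000 × 2.3% × 3/12 = $189.7500
Total = $506.0000

$506.00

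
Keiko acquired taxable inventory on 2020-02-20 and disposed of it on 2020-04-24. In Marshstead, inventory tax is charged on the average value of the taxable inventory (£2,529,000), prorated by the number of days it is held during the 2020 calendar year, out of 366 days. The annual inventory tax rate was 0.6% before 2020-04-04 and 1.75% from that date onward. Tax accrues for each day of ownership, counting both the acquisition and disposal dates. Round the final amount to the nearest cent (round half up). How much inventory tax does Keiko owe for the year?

£4,363.56

2020-02-20 to 2020-04-03: 44 days at 0.6% → £2,529,000 × 0.6% × 44/366 = £1,824.1967
2020-04-04 to 2020-04-24: 21 days at 1.75% → £2,529,000 × 1.75% × 21/366 = £2,539.3648
Total = £4,363.5615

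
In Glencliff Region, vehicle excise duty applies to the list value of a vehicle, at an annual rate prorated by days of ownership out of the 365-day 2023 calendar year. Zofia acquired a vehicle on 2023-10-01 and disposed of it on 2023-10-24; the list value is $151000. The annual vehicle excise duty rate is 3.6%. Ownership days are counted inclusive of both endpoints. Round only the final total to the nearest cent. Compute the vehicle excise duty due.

$357.44

Days held (2023-10-01 to 2023-10-24): 24 out of 365
Tax = $151000 × 3.6% × 24/365 = $357.4356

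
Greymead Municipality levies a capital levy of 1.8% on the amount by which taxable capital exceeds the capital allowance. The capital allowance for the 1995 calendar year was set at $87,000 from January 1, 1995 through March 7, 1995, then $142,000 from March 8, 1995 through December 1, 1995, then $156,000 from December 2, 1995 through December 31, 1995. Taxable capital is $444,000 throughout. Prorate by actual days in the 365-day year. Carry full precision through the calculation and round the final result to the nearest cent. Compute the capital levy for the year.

$5,594.30

January 1 – March 7, 1995: 66 days, exemption $87,000 → ($444,000 − $87,000) × 1.8% × 66/365 = $1,161.9616
March 8 – December 1, 1995: 269 days, exemption $142,000 → ($444,000 − $142,000) × 1.8% × 269/365 = $4,006.2575
December 2 – December 31, 1995: 30 days, exemption $156,000 → ($444,000 − $156,000) × 1.8% × 30/365 = $426.0822
Total = $5,594.3014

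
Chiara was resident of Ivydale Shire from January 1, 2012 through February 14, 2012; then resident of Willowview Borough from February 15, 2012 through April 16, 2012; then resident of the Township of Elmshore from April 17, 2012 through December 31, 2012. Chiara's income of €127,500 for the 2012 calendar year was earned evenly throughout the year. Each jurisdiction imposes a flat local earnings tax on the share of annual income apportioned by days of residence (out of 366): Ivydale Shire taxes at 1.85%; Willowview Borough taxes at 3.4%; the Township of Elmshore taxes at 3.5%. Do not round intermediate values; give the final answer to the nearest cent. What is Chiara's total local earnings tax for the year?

€4,182.24

Ivydale Shire, January 1 – February 14, 2012: 45 days → €127,500 × 1.85% × 45/366 = €290.0102
Willowview Borough, February 15 – April 16, 2012: 62 days → €127,500 × 3.4% × 62/366 = €734.3443
The Township of Elmshore, April 17 – December 31, 2012: 259 days → €127,500 × 3.5% × 259/366 = €3,157.8893
Total = €4,182.2439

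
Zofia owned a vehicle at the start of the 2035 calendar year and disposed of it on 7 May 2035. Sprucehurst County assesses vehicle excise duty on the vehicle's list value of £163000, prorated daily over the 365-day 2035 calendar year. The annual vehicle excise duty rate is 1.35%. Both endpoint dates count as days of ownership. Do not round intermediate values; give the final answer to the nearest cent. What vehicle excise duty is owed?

£765.65

Days held (1 January – 7 May 2035): 127 out of 365
Tax = £163000 × 1.35% × 127/365 = £765.6534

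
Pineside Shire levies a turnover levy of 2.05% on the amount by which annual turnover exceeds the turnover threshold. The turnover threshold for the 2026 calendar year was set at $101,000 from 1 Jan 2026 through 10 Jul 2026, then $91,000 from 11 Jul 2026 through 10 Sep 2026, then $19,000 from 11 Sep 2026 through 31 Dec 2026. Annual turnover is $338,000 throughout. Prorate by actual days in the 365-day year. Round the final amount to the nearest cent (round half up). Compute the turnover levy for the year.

1 Jan – 10 Jul 2026: 191 days, exemption $101,000 → ($338,000 − $101,000) × 2.05% × 191/365 = $2,542.3932
11 Jul – 10 Sep 2026: 62 days, exemption $91,000 → ($338,000 − $91,000) × 2.05% × 62/365 = $860.1014
11 Sep – 31 Dec 2026: 112 days, exemption $19,000 → ($338,000 − $19,000) × 2.05% × 112/365 = $2,006.6411
Total = $5,409.1356

$5,409.14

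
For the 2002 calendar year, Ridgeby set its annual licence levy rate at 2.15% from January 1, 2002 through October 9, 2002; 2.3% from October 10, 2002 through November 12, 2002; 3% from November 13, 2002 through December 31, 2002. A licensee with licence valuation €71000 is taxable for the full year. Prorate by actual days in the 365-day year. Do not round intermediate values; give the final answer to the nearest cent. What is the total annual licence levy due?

€1617.44

January 1 – October 9, 2002: 282 days at 2.15% → €71000 × 2.15% × 282/365 = €1179.3781
October 10 – November 12, 2002: 34 days at 2.3% → €71000 × 2.3% × 34/365 = €152.1151
November 13 – December 31, 2002: 49 days at 3% → €71000 × 3% × 49/365 = €285.9452
Total = €1617.4384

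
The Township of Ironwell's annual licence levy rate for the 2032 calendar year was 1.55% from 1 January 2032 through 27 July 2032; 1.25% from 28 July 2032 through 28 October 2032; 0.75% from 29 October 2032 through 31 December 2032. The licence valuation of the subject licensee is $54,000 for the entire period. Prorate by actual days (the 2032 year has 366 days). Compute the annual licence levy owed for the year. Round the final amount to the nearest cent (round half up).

1 January – 27 July 2032: 209 days at 1.55% → $54,000 × 1.55% × 209/366 = $477.9590
28 July – 28 October 2032: 93 days at 1.25% → $54,000 × 1.25% × 93/366 = $171.5164
29 October – 31 December 2032: 64 days at 0.75% → $54,000 × 0.75% × 64/366 = $70.8197
Total = $720.2951

$720.30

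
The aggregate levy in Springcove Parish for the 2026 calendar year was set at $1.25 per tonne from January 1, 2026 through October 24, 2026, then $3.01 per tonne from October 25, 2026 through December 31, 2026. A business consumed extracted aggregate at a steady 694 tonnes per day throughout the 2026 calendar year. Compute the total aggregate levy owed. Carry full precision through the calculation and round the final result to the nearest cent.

January 1 – October 24, 2026: 297 days × 694 tonnes/day = 206,118 tonnes at $1.25/tonne → $257647.50
October 25 – December 31, 2026: 68 days × 694 tonnes/day = 47,192 tonnes at $3.01/tonne → $142047.92

$399695.42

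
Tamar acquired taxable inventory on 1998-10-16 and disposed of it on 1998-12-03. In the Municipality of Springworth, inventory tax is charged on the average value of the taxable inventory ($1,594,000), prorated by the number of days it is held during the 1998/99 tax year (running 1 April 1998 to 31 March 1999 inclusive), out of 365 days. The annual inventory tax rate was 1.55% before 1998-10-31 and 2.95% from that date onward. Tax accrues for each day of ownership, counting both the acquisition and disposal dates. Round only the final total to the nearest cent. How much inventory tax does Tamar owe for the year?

1998-10-16 to 1998-10-30: 15 days at 1.55% → $1,594,000 × 1.55% × 15/365 = $1,015.3562
1998-10-31 to 1998-12-03: 34 days at 2.95% → $1,594,000 × 2.95% × 34/365 = $4,380.2247
Total = $5,395.5808

$5,395.58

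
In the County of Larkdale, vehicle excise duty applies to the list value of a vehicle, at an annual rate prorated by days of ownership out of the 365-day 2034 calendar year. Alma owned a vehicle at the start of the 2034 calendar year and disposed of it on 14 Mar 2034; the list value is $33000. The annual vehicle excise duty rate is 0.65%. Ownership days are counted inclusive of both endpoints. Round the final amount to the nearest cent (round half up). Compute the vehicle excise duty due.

Days held (1 Jan – 14 Mar 2034): 73 out of 365
Tax = $33000 × 0.65% × 73/365 = $42.9000

$42.90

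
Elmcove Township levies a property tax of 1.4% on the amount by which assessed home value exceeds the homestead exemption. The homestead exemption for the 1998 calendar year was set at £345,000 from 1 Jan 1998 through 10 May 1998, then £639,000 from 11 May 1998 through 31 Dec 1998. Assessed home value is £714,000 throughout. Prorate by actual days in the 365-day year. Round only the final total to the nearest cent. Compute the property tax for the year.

£2,515.97

1 Jan – 10 May 1998: 130 days, exemption £345,000 → (£714,000 − £345,000) × 1.4% × 130/365 = £1,839.9452
11 May – 31 Dec 1998: 235 days, exemption £639,000 → (£714,000 − £639,000) × 1.4% × 235/365 = £676.0274
Total = £2,515.9726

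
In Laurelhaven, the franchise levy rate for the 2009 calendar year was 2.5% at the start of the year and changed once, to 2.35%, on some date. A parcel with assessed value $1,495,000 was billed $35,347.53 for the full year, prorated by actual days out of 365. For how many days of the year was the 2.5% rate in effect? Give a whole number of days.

35 days

Let d = days at the first rate; then 365 − d days at the second rate.
$1,495,000 × [2.5%·d + 2.35%·(365−d)] / 365 = $35,347.53
Solving gives d = 35, so the new rate took effect on 5 February 2009.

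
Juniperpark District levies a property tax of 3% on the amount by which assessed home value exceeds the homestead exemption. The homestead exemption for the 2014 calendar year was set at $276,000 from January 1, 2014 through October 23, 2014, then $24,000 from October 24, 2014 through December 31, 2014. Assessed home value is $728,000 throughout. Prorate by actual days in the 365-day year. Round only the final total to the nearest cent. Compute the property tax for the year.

January 1 – October 23, 2014: 296 days, exemption $276,000 → ($728,000 − $276,000) × 3% × 296/365 = $10,996.6027
October 24 – December 31, 2014: 69 days, exemption $24,000 → ($728,000 − $24,000) × 3% × 69/365 = $3,992.5479
Total = $14,989.1507

$14,989.15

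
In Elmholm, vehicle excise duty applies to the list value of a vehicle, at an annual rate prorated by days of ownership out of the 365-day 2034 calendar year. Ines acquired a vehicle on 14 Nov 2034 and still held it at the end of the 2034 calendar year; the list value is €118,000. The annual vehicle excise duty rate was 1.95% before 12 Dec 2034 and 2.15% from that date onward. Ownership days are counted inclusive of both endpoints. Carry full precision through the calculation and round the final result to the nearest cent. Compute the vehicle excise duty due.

14 Nov – 11 Dec 2034: 28 days at 1.95% → €118,000 × 1.95% × 28/365 = €176.5151
12 Dec – 31 Dec 2034: 20 days at 2.15% → €118,000 × 2.15% × 20/365 = €139.0137
Total = €315.5288

€315.53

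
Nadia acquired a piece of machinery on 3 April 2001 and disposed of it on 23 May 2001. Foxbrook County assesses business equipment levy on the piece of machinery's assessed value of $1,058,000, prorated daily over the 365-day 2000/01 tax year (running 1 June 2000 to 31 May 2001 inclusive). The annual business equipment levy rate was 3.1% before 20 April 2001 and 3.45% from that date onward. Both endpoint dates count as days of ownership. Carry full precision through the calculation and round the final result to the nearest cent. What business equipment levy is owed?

3 April – 19 April 2001: 17 days at 3.1% → $1,058,000 × 3.1% × 17/365 = $1,527.5781
20 April – 23 May 2001: 34 days at 3.45% → $1,058,000 × 3.45% × 34/365 = $3,400.0932
Total = $4,927.6712

$4,927.67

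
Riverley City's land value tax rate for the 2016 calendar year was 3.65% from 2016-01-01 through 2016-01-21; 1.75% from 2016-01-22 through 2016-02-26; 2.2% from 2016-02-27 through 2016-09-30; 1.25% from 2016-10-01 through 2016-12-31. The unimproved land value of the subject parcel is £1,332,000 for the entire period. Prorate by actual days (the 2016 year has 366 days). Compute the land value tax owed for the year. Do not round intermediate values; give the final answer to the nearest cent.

2016-01-01 to 2016-01-21: 21 days at 3.65% → £1,332,000 × 3.65% × 21/366 = £2,789.5574
2016-01-22 to 2016-02-26: 36 days at 1.75% → £1,332,000 × 1.75% × 36/366 = £2,292.7869
2016-02-27 to 2016-09-30: 217 days at 2.2% → £1,332,000 × 2.2% × 217/366 = £17,374.2295
2016-10-01 to 2016-12-31: 92 days at 1.25% → £1,332,000 × 1.25% × 92/366 = £4,185.2459
Total = £26,641.8197

£26,641.82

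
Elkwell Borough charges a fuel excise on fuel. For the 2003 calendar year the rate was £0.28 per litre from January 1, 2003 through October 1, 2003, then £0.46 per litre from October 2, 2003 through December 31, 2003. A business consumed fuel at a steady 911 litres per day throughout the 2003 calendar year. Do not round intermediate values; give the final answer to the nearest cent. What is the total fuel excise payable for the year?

January 1 – October 1, 2003: 274 days × 911 litres/day = 249,614 litres at £0.28/litre → £69,891.92
October 2 – December 31, 2003: 91 days × 911 litres/day = 82,901 litres at £0.46/litre → £38,134.46

£108,026.38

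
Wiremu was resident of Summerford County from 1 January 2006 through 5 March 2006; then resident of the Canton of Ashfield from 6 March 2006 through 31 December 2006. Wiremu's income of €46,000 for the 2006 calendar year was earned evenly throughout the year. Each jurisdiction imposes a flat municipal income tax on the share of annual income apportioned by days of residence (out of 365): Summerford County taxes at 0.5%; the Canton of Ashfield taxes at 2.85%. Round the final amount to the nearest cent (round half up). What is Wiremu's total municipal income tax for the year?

Summerford County, 1 January – 5 March 2006: 64 days → €46,000 × 0.5% × 64/365 = €40.3288
The Canton of Ashfield, 6 March – 31 December 2006: 301 days → €46,000 × 2.85% × 301/365 = €1,081.1260
Total = €1,121.4548

€1,121.45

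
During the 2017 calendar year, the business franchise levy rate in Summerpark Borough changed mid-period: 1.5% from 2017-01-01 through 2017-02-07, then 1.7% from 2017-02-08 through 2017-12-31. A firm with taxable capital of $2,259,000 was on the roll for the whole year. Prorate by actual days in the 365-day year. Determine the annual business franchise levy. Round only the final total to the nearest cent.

2017-01-01 to 2017-02-07: 38 days at 1.5% → $2,259,000 × 1.5% × 38/365 = $3,527.7534
2017-02-08 to 2017-12-31: 327 days at 1.7% → $2,259,000 × 1.7% × 327/365 = $34,404.8795
Total = $37,932.6329

$37,932.63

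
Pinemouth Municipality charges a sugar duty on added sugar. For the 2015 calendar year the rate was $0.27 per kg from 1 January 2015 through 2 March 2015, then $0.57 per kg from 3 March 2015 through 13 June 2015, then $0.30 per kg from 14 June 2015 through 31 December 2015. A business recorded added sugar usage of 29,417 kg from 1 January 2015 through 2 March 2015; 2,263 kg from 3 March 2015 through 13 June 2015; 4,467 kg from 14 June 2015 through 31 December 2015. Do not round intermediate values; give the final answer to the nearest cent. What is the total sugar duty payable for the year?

$10,572.60

1 January – 2 March 2015: 29,417 kg at $0.27/kg → $7,942.59
3 March – 13 June 2015: 2,263 kg at $0.57/kg → $1,289.91
14 June – 31 December 2015: 4,467 kg at $0.30/kg → $1,340.10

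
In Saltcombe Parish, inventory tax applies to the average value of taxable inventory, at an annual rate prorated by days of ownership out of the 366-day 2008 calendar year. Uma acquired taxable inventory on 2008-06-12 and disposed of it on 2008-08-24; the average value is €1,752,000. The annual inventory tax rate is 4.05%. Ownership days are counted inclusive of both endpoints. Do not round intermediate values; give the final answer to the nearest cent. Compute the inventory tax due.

Days held (2008-06-12 to 2008-08-24): 74 out of 366
Tax = €1,752,000 × 4.05% × 74/366 = €14,346.2951

€14,346.30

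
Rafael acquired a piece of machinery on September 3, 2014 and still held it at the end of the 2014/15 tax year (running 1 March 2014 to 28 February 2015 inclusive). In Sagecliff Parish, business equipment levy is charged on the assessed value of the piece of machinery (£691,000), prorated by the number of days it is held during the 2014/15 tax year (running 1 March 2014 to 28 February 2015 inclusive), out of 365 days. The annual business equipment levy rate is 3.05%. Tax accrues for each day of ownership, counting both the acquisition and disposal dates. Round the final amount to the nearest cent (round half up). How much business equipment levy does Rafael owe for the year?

£10,335.66

Days held (September 3, 2014 – February 28, 2015): 179 out of 365
Tax = £691,000 × 3.05% × 179/365 = £10,335.6562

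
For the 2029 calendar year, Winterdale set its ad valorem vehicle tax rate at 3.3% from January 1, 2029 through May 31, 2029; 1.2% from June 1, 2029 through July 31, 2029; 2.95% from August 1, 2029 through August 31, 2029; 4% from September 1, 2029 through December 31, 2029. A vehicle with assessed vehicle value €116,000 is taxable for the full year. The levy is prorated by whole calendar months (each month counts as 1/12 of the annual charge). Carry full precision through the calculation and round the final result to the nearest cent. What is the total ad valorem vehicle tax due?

January 1 – May 31, 2029: 5 months at 3.3% → €116,000 × 3.3% × 5/12 = €1,595.0000
June 1 – July 31, 2029: 2 months at 1.2% → €116,000 × 1.2% × 2/12 = €232.0000
August 1 – August 31, 2029: 1 month at 2.95% → €116,000 × 2.95% × 1/12 = €285.1667
September 1 – December 31, 2029: 4 months at 4% → €116,000 × 4% × 4/12 = €1,546.6667
Total = €3,658.8333

€3,658.83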